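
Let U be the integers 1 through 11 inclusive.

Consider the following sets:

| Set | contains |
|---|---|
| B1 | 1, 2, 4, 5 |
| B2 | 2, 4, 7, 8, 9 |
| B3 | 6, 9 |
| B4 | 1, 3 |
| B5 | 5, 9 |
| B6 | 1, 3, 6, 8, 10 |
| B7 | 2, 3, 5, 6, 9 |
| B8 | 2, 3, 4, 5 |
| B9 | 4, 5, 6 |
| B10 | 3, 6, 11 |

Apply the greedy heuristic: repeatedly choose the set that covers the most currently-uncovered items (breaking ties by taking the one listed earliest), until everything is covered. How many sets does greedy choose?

4

Greedy: pick B2 (covers 5 new) → pick B6 (covers 4 new) → pick B1 (covers 1 new) → pick B10 (covers 1 new). Total picks: 4.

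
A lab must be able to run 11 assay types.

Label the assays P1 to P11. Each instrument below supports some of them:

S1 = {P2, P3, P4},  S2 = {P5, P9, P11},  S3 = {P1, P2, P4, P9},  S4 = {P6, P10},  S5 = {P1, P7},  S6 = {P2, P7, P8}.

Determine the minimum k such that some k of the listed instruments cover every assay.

5

Take {S1, S2, S4, S5, S6}. Their union is {P1, P2, P3, P4, P5, P6, P7, P8, P9, P10, P11}, which is all 11 assays.
No 4 of the 6 instruments cover everything (all 15 combinations miss at least one assay), so 5 is optimal.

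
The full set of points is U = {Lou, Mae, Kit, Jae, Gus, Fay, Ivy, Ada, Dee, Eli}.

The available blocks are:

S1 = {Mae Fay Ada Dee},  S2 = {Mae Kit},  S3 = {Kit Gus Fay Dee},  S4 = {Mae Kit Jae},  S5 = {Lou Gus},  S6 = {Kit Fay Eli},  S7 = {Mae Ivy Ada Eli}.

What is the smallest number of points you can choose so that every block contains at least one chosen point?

3

H = {Lou, Mae, Fay} meets every block (each contains at least one member of H), and |H| = 3.
No choice of 2 points meets every block, so 3 is the minimum.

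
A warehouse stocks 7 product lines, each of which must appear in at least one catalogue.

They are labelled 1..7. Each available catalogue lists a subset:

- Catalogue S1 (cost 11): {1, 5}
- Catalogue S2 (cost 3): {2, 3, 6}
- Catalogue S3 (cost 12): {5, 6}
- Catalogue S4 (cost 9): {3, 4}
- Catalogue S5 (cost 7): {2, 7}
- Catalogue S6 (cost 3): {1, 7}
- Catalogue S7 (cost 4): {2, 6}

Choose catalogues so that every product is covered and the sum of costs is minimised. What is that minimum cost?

S1, S2, S4, S6 together cover every product (S1 ∪ S2 ∪ S4 ∪ S6 = {1, 2, 3, 4, 5, 6, 7}); total cost 11 + 3 + 9 + 3 = 26.
No covering selection has total cost below 26.

26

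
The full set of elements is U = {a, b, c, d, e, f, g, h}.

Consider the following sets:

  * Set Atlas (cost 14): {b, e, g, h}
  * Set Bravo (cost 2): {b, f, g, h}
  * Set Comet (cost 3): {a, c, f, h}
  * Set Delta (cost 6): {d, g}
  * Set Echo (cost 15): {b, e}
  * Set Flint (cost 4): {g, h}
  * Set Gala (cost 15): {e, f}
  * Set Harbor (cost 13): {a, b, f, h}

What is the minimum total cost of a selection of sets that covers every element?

Atlas, Comet, Delta together cover every element (Atlas ∪ Comet ∪ Delta = {a, b, c, d, e, f, g, h}); total cost 14 + 3 + 6 = 23.
The greedy pick Bravo, Comet, Delta, Atlas costs 25; no covering selection beats 23.

23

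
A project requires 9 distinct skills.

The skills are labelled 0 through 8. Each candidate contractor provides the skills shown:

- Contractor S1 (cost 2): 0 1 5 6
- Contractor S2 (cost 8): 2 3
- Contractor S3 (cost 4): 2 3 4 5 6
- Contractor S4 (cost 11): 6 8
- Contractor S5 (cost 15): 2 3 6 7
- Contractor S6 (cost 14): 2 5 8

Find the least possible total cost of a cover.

S1, S3, S4, S5 together cover every skill (S1 ∪ S3 ∪ S4 ∪ S5 = {0, 1, 2, 3, 4, 5, 6, 7, 8}); total cost 2 + 4 + 11 + 15 = 32.
No covering selection has total cost below 32.

32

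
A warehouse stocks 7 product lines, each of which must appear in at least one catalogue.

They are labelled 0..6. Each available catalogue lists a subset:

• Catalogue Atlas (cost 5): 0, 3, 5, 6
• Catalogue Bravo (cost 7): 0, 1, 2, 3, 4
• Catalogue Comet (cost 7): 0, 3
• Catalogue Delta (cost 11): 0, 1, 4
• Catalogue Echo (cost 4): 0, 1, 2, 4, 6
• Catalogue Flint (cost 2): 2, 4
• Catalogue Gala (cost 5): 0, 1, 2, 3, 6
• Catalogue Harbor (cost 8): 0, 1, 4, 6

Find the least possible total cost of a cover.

Atlas, Echo together cover every product (Atlas ∪ Echo = {0, 1, 2, 3, 4, 5, 6}); total cost 5 + 4 = 9.
No covering selection has total cost below 9.

9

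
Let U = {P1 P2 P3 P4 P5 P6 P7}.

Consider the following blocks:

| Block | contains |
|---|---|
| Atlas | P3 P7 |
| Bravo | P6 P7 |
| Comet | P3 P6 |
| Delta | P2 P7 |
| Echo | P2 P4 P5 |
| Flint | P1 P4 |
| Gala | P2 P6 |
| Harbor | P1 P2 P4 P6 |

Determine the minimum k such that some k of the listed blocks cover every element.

3

Atlas and Echo and Harbor together: Atlas ∪ Echo ∪ Harbor = {P1, P2, P3, P4, P5, P6, P7} — every element is covered.
Only Echo contains P5, so Echo is forced; the remaining 4 elements need at least 2 more blocks (each remaining block adds at most 2) — so at least 3 blocks are needed, and 3 is optimal.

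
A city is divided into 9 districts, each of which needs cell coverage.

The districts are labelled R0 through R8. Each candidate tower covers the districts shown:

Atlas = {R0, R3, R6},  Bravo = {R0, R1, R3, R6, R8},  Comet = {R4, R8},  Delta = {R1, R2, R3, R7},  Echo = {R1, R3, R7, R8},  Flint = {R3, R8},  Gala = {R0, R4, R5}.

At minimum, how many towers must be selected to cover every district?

3

Take {Bravo, Delta, Gala}. Their union is {R0, R1, R2, R3, R4, R5, R6, R7, R8}, which is all 9 districts.
Only Delta contains R2, so Delta is forced; the remaining 5 districts need at least 2 more towers (each remaining tower adds at most 3) — so at least 3 towers are needed, and 3 is optimal.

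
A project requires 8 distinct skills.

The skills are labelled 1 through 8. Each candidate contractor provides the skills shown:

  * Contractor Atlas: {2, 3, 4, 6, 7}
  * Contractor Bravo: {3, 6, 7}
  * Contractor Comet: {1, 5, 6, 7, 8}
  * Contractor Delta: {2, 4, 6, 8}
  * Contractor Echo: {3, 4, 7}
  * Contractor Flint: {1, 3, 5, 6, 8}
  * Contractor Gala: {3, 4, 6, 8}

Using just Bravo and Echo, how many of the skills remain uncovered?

4

Union of Bravo, Echo = {3, 4, 6, 7}.
Not covered: 1, 2, 5, 8 — 4 skills.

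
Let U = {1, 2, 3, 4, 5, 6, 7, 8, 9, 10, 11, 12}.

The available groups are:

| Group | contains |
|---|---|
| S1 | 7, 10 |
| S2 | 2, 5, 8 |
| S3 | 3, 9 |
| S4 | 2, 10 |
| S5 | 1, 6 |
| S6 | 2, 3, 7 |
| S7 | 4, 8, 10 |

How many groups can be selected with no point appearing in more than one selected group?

S1, S2, S3, S5 are pairwise disjoint (S1={7,10}; S2={2,5,8}; S3={3,9}; S5={1,6}).
Every remaining group overlaps one of these, and no 5 of the listed groups are pairwise disjoint, so 4 is the maximum.

4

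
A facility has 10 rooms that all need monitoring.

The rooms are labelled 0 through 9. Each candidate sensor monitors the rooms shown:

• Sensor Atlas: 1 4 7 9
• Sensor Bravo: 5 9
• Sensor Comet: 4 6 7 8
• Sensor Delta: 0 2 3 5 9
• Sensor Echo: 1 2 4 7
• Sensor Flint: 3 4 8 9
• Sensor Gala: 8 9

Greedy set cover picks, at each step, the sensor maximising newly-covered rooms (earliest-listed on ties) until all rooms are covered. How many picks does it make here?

3

Greedy: pick Delta (covers 5 new) → pick Comet (covers 4 new) → pick Atlas (covers 1 new). Total picks: 3.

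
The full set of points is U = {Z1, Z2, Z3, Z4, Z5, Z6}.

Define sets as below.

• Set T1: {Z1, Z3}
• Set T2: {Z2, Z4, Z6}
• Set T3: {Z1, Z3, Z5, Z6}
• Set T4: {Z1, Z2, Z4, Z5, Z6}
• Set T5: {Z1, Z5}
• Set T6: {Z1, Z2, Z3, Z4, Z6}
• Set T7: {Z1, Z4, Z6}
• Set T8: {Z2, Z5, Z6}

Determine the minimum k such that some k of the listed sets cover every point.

2

Take {T6, T8}. Their union is {Z1, Z2, Z3, Z4, Z5, Z6}, which is all 6 points.
No single set has all 6 points (the largest, T4, has 5), so 2 is optimal.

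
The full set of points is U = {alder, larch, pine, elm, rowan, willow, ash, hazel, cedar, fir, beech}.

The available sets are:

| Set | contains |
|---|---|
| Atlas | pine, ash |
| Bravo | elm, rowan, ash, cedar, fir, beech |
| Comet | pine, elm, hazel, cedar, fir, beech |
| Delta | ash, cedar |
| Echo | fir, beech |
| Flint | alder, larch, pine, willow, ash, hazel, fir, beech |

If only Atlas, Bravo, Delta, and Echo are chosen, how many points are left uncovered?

Union of Atlas, Bravo, Delta, Echo = {pine, elm, rowan, ash, cedar, fir, beech}.
Not covered: alder, larch, willow, hazel — 4 points.

4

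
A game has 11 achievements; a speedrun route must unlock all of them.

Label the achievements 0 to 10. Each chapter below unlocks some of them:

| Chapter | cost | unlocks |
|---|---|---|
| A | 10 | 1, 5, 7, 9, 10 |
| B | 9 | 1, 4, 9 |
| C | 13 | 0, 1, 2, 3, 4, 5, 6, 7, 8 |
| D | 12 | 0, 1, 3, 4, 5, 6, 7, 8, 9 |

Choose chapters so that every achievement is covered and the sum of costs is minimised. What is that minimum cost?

A, C together cover every achievement (A ∪ C = {0, 1, 2, 3, 4, 5, 6, 7, 8, 9, 10}); total cost 10 + 13 = 23.
The greedy pick D, A, C costs 35; no covering selection beats 23.

23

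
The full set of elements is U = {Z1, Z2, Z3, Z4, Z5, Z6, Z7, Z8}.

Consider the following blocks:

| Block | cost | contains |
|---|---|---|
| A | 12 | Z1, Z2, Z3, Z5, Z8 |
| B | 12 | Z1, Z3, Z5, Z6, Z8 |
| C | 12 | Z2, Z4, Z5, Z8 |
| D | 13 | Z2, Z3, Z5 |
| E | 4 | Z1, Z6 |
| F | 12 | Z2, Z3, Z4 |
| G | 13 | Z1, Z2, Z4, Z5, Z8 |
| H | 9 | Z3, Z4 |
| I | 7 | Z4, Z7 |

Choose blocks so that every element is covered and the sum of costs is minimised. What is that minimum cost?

A, E, I together cover every element (A ∪ E ∪ I = {Z1, Z2, Z3, Z4, Z5, Z6, Z7, Z8}); total cost 12 + 4 + 7 = 23.
No covering selection has total cost below 23.

23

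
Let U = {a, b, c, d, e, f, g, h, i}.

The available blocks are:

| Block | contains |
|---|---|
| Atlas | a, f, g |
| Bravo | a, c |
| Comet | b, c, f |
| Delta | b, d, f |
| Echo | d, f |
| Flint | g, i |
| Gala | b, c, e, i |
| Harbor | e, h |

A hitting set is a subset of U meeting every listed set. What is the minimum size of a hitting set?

Take T = {c, d, e, g}. Each listed block contains at least one of these, so T is a hitting set of size 4.
The blocks Bravo, Echo, Flint, Harbor are pairwise disjoint, so any hitting set needs a separate element for each — at least 4. Hence 4 is optimal.

4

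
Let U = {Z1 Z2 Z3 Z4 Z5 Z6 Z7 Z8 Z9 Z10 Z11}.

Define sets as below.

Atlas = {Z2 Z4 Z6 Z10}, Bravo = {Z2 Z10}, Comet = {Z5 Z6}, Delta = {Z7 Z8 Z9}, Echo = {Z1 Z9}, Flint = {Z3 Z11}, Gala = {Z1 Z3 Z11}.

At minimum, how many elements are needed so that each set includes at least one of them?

4

H = {Z3, Z6, Z9, Z10} meets every set (each contains at least one member of H), and |H| = 4.
The sets Bravo, Comet, Echo, Flint are pairwise disjoint, so any hitting set needs a separate element for each — at least 4. Hence 4 is optimal.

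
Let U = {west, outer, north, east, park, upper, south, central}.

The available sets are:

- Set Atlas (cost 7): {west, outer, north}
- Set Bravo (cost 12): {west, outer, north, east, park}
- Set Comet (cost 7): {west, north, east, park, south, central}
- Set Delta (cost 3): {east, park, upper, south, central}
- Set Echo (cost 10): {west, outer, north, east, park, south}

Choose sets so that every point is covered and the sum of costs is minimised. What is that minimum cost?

Atlas, Delta together cover every point (Atlas ∪ Delta = {west, outer, north, east, park, upper, south, central}); total cost 7 + 3 = 10.
No covering selection has total cost below 10.

10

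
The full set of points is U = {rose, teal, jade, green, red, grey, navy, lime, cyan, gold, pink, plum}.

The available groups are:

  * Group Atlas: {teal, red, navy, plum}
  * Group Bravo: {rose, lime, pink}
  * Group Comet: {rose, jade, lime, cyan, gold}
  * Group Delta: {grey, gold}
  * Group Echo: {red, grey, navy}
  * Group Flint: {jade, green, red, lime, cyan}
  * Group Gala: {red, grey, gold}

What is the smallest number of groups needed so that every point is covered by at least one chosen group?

4

Atlas and Bravo and Flint and Gala together: Atlas ∪ Bravo ∪ Flint ∪ Gala = {rose, teal, jade, green, red, grey, navy, lime, cyan, gold, pink, plum} — every point is covered.
Only Flint contains green, so Flint is forced; the remaining 7 points need at least 3 more groups (each remaining group adds at most 3) — so at least 4 groups are needed, and 4 is optimal.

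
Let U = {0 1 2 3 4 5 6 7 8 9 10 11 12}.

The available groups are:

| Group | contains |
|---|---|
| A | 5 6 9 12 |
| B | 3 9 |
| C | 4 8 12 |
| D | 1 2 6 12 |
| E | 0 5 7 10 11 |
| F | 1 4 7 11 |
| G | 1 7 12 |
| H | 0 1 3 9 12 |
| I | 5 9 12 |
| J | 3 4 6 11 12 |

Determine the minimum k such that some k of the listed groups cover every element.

4

B and C and D and E together: B ∪ C ∪ D ∪ E = {0, 1, 2, 3, 4, 5, 6, 7, 8, 9, 10, 11, 12} — every element is covered.
No 3 of the 10 groups cover everything (all 120 combinations miss at least one element), so 4 is optimal.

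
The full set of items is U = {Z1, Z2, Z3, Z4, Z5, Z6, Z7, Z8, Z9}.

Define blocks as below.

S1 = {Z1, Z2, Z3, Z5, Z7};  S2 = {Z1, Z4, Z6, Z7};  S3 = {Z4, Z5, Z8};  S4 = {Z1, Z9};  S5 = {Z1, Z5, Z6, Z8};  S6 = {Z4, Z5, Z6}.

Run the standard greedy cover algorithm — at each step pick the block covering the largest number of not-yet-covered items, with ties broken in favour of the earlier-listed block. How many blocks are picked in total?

Greedy: pick S1 (covers 5 new) → pick S2 (covers 2 new) → pick S3 (covers 1 new) → pick S4 (covers 1 new). Total picks: 4.

4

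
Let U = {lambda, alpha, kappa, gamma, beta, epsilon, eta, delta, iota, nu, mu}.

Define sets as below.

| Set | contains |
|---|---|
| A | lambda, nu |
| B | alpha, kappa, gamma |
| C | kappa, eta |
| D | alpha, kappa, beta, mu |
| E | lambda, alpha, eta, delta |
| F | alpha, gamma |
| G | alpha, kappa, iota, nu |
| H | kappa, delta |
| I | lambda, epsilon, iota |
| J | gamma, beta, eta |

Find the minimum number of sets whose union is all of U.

D and G and H and I and J together: D ∪ G ∪ H ∪ I ∪ J = {lambda, alpha, kappa, gamma, beta, epsilon, eta, delta, iota, nu, mu} — every item is covered.
No 4 of the 10 sets cover everything (all 210 combinations miss at least one item), so 5 is optimal.

5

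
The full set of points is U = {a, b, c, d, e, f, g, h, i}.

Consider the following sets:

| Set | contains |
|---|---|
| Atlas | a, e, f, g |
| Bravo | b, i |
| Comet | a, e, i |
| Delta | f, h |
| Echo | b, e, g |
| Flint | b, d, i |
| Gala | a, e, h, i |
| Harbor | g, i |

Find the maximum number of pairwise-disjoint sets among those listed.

Atlas, Flint are pairwise disjoint (Atlas={a,e,f,g}; Flint={b,d,i}).
Every remaining set overlaps one of these, and no 3 of the listed sets are pairwise disjoint, so 2 is the maximum.

2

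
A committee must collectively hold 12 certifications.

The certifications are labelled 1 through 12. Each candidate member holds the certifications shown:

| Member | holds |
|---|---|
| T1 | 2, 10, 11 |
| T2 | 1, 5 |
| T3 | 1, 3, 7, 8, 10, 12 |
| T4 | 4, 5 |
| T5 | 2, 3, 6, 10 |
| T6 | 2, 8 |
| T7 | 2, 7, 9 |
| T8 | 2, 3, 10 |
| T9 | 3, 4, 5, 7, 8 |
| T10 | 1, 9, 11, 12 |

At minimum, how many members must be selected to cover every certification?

3

Take {T5, T9, T10}. Their union is {1, 2, 3, 4, 5, 6, 7, 8, 9, 10, 11, 12}, which is all 12 certifications.
Only T5 contains 6, so T5 is forced; the remaining 8 certifications need at least 2 more members (each remaining member adds at most 4) — so at least 3 members are needed, and 3 is optimal.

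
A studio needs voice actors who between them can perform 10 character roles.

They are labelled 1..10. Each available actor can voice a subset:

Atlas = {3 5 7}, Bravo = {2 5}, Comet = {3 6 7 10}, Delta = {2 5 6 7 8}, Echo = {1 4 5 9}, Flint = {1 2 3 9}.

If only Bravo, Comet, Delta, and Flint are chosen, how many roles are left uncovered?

1

Union of Bravo, Comet, Delta, Flint = {1, 2, 3, 5, 6, 7, 8, 9, 10}.
Not covered: 4 — 1 role.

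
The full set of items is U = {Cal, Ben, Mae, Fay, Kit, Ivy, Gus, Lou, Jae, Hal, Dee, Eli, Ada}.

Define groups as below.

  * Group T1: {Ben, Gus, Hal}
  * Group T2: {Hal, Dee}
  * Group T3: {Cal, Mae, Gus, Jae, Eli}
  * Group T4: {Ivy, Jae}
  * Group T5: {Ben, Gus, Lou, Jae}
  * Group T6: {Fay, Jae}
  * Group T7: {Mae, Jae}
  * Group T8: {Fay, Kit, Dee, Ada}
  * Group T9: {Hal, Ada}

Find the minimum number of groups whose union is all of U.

T1 and T3 and T4 and T5 and T8 together: T1 ∪ T3 ∪ T4 ∪ T5 ∪ T8 = {Cal, Ben, Mae, Fay, Kit, Ivy, Gus, Lou, Jae, Hal, Dee, Eli, Ada} — every item is covered.
No 4 of the 9 groups cover everything (all 126 combinations miss at least one item), so 5 is optimal.

5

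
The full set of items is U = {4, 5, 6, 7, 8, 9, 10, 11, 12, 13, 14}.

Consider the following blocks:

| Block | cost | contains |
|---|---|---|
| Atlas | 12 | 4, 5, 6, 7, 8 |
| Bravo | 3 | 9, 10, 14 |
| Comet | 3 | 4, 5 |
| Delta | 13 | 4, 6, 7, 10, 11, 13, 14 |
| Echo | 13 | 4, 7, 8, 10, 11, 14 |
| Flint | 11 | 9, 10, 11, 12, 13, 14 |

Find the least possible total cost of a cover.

23

Atlas, Flint together cover every item (Atlas ∪ Flint = {4, 5, 6, 7, 8, 9, 10, 11, 12, 13, 14}); total cost 12 + 11 = 23.
The greedy pick Bravo, Comet, Delta, Flint, Atlas costs 42; no covering selection beats 23.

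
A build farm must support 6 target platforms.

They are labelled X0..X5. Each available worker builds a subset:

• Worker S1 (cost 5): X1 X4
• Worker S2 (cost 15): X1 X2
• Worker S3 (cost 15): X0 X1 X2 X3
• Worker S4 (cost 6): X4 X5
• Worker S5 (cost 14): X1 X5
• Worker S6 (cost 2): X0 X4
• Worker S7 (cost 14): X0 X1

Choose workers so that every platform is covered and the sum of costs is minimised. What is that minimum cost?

S3, S4 together cover every platform (S3 ∪ S4 = {X0, X1, X2, X3, X4, X5}); total cost 15 + 6 = 21.
The greedy pick S6, S1, S4, S3 costs 28; no covering selection beats 21.

21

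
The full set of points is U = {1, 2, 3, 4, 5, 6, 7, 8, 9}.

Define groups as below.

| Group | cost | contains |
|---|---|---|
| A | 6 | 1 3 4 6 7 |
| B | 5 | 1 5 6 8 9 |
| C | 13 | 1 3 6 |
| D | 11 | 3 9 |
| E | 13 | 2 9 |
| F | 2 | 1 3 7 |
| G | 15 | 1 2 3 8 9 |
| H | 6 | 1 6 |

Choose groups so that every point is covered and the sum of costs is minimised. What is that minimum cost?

24

A, B, E together cover every point (A ∪ B ∪ E = {1, 2, 3, 4, 5, 6, 7, 8, 9}); total cost 6 + 5 + 13 = 24.
The greedy pick F, B, A, E costs 26; no covering selection beats 24.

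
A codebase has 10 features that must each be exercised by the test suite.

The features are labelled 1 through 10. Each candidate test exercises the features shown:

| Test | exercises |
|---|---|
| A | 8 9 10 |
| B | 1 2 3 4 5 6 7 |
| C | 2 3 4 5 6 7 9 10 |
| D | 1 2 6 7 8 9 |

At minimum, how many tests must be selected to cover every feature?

2

Take {A, B}. Their union is {1, 2, 3, 4, 5, 6, 7, 8, 9, 10}, which is all 10 features.
No single test has all 10 features (the largest, C, has 8), so 2 is optimal.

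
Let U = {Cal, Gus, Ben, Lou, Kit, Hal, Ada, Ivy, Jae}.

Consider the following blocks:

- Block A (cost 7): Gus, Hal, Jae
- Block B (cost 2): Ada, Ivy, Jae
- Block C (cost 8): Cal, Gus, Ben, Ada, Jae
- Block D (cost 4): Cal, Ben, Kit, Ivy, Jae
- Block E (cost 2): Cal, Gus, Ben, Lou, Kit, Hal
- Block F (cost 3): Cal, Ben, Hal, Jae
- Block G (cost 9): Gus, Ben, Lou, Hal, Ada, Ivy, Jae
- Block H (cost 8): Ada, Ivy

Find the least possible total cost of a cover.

4

B, E together cover every element (B ∪ E = {Cal, Gus, Ben, Lou, Kit, Hal, Ada, Ivy, Jae}); total cost 2 + 2 = 4.
No covering selection has total cost below 4.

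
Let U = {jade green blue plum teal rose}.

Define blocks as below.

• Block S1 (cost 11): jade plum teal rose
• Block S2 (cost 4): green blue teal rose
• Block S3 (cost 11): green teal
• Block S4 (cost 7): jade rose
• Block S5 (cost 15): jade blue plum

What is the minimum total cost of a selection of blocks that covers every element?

S1, S2 together cover every element (S1 ∪ S2 = {jade, green, blue, plum, teal, rose}); total cost 11 + 4 = 15.
No covering selection has total cost below 15.

15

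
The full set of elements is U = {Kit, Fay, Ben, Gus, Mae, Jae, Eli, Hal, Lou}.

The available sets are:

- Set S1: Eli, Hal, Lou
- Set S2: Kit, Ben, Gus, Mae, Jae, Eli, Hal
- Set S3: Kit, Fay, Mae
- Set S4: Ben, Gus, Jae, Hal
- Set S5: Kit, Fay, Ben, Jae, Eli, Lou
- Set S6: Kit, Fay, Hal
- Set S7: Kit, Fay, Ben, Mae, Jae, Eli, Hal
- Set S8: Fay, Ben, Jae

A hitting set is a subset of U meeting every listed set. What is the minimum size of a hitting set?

H = {Fay, Hal} meets every set (each contains at least one member of H), and |H| = 2.
The sets S1, S8 are pairwise disjoint, so any hitting set needs a separate element for each — at least 2. Hence 2 is optimal.

2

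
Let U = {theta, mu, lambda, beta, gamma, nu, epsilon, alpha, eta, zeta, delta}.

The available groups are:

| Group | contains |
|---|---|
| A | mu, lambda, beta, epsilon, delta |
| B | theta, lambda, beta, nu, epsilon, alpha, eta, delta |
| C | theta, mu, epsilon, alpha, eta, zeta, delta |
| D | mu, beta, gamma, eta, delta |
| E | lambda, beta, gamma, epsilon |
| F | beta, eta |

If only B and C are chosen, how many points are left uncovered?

1

Union of B, C = {theta, mu, lambda, beta, nu, epsilon, alpha, eta, zeta, delta}.
Not covered: gamma — 1 point.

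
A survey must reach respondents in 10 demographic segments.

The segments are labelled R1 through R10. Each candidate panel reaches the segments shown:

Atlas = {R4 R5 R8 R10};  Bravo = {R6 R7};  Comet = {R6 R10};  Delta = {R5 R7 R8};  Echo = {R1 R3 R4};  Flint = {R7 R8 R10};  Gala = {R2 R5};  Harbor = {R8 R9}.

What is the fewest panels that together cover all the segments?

Take {Bravo, Comet, Echo, Gala, Harbor}. Their union is {R1, R2, R3, R4, R5, R6, R7, R8, R9, R10}, which is all 10 segments.
No 4 of the 8 panels cover everything (all 70 combinations miss at least one segment), so 5 is optimal.

5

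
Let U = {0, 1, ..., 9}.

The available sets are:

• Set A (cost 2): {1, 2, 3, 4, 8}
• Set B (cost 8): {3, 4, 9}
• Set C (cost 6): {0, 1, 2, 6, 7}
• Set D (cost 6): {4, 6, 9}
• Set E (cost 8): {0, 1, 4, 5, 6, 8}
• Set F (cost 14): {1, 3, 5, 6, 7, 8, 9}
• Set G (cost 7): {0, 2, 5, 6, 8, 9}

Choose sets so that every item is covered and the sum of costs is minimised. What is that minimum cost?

A, C, G together cover every item (A ∪ C ∪ G = {0, 1, 2, 3, 4, 5, 6, 7, 8, 9}); total cost 2 + 6 + 7 = 15.
No covering selection has total cost below 15.

15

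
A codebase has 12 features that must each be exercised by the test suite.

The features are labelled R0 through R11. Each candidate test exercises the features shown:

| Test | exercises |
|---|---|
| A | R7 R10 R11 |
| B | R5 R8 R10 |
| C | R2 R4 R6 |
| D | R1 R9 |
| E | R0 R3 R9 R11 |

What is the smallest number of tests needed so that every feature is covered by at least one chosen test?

Take {A, B, C, D, E}. Their union is {R0, R1, R2, R3, R4, R5, R6, R7, R8, R9, R10, R11}, which is all 12 features.
Only D contains R1, so D is forced; the remaining 10 features need at least 4 more tests (each remaining test adds at most 3) — so at least 5 tests are needed, and 5 is optimal.

5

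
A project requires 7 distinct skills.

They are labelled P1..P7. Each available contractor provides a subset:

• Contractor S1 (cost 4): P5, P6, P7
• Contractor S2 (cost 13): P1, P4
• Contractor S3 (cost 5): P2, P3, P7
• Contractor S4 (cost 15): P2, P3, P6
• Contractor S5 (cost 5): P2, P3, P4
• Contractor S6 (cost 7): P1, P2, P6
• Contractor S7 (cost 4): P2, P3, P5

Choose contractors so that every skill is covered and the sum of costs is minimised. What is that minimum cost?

16

S1, S5, S6 together cover every skill (S1 ∪ S5 ∪ S6 = {P1, P2, P3, P4, P5, P6, P7}); total cost 4 + 5 + 7 = 16.
No covering selection has total cost below 16.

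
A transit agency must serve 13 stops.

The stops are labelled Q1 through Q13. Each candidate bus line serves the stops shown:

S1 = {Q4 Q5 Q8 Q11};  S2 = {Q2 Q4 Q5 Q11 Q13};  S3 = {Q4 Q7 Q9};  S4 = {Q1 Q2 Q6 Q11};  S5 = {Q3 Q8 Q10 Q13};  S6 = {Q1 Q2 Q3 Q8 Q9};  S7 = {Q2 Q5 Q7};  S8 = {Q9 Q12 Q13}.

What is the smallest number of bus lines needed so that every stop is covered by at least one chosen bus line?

S1 and S3 and S4 and S5 and S8 together: S1 ∪ S3 ∪ S4 ∪ S5 ∪ S8 = {Q1, Q2, Q3, Q4, Q5, Q6, Q7, Q8, Q9, Q10, Q11, Q12, Q13} — every stop is covered.
No 4 of the 8 bus lines cover everything (all 70 combinations miss at least one stop), so 5 is optimal.

5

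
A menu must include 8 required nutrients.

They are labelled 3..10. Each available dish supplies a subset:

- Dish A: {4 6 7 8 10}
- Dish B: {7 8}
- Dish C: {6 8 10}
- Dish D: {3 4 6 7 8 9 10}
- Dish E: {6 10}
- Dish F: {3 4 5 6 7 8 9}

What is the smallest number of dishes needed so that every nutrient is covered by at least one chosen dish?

2

Take {A, F}. Their union is {3, 4, 5, 6, 7, 8, 9, 10}, which is all 8 nutrients.
No single dish has all 8 nutrients (the largest, D, has 7), so 2 is optimal.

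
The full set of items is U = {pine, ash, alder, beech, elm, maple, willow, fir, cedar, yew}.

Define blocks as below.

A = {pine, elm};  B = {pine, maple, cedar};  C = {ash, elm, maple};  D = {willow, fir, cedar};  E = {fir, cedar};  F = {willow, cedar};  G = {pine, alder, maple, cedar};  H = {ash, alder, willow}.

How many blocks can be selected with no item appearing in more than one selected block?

A, E, H are pairwise disjoint (A={pine,elm}; E={fir,cedar}; H={ash,alder,willow}).
Every remaining block overlaps one of these, and no 4 of the listed blocks are pairwise disjoint, so 3 is the maximum.

3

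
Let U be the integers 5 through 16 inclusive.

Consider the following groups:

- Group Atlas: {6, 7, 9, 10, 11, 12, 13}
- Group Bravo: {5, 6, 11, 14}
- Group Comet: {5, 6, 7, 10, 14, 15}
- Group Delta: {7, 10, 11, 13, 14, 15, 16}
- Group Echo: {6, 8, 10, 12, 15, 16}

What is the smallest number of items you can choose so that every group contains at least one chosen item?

The 2 items {6, 7} hit every group.
No single item lies in every group, so at least 2 are needed and 2 is optimal.

2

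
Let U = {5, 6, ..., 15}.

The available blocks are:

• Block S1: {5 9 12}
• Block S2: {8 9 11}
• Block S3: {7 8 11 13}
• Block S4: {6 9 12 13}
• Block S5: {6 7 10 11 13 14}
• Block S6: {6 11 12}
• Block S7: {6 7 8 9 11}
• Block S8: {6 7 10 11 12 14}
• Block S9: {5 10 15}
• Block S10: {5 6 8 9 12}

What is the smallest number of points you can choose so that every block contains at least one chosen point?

3

Take H = {9, 10, 11}. Each listed block contains at least one of these, so H is a hitting set of size 3.
No choice of 2 points meets every block, so 3 is the minimum.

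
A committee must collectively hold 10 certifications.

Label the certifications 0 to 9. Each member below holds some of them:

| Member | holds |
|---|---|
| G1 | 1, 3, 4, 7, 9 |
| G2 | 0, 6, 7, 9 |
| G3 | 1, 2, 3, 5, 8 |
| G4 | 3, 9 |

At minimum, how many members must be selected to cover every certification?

3

G1 and G2 and G3 together: G1 ∪ G2 ∪ G3 = {0, 1, 2, 3, 4, 5, 6, 7, 8, 9} — every certification is covered.
Only G2 contains 0, so G2 is forced; the remaining 6 certifications need at least 2 more members (each remaining member adds at most 5) — so at least 3 members are needed, and 3 is optimal.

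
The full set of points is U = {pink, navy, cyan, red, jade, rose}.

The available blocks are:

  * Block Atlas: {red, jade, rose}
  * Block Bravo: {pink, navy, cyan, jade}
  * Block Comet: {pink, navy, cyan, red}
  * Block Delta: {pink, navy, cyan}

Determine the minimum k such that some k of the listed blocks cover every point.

Atlas and Delta together: Atlas ∪ Delta = {pink, navy, cyan, red, jade, rose} — every point is covered.
No single block has all 6 points (the largest, Bravo, has 4), so 2 is optimal.

2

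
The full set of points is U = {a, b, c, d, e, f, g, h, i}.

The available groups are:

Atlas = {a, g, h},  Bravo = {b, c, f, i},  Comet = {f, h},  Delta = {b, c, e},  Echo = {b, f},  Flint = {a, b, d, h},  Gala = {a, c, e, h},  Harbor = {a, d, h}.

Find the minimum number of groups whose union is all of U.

Atlas, Bravo, Gala, and Harbor cover everything between them: the union {a, b, c, d, e, f, g, h, i} is all of U.
No 3 of the 8 groups cover everything (all 56 combinations miss at least one point), so 4 is optimal.

4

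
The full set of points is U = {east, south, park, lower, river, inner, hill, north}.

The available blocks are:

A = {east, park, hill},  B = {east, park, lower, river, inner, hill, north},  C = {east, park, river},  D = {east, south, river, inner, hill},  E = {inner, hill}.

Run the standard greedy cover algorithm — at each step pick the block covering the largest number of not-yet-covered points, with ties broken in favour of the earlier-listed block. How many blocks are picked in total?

Greedy: pick B (covers 7 new) → pick D (covers 1 new). Total picks: 2.

2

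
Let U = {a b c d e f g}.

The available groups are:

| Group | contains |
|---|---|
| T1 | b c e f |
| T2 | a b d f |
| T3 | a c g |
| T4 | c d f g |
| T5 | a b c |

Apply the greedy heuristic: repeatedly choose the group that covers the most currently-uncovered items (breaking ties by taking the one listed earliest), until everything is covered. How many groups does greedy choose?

3

Greedy: pick T1 (covers 4 new) → pick T2 (covers 2 new) → pick T3 (covers 1 new). Total picks: 3.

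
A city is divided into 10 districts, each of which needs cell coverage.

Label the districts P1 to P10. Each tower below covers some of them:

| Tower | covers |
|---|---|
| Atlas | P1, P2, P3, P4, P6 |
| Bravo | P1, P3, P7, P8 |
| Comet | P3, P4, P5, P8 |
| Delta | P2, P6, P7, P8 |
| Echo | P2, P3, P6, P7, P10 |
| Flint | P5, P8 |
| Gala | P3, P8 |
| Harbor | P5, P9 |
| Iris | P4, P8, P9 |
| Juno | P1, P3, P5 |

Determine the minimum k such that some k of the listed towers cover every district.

Take {Echo, Iris, Juno}. Their union is {P1, P2, P3, P4, P5, P6, P7, P8, P9, P10}, which is all 10 districts.
Only Echo contains P10, so Echo is forced; the remaining 5 districts need at least 2 more towers (each remaining tower adds at most 3) — so at least 3 towers are needed, and 3 is optimal.

3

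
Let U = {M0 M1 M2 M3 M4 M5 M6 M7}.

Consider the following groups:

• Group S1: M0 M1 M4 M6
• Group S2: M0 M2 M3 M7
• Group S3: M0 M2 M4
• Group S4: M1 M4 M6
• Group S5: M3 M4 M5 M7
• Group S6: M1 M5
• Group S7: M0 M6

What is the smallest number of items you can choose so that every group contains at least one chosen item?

3

Take H = {M0, M5, M6}. Each listed group contains at least one of these, so H is a hitting set of size 3.
No choice of 2 items meets every group, so 3 is the minimum.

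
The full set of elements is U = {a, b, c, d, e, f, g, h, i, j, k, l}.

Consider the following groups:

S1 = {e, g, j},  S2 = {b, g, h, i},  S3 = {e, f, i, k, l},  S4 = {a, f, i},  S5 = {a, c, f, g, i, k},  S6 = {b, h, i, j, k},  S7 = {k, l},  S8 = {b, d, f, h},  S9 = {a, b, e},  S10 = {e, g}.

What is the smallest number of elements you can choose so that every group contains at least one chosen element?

Take T = {b, g, i, l}. Each listed group contains at least one of these, so T is a hitting set of size 4.
No choice of 3 elements meets every group, so 4 is the minimum.

4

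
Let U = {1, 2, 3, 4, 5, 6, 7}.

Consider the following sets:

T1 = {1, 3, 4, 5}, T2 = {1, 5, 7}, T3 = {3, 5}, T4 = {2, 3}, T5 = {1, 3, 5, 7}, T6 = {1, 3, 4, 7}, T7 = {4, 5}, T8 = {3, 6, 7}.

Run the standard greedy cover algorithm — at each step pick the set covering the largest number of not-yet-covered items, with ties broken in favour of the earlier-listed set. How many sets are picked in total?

Greedy: pick T1 (covers 4 new) → pick T8 (covers 2 new) → pick T4 (covers 1 new). Total picks: 3.

3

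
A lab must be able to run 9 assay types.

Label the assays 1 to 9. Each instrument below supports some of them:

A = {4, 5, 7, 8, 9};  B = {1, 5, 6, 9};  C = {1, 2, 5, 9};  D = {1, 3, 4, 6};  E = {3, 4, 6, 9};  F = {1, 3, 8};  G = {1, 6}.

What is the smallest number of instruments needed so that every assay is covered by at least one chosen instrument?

3

A and C and E together: A ∪ C ∪ E = {1, 2, 3, 4, 5, 6, 7, 8, 9} — every assay is covered.
Only C contains 2, so C is forced; the remaining 5 assays need at least 2 more instruments (each remaining instrument adds at most 3) — so at least 3 instruments are needed, and 3 is optimal.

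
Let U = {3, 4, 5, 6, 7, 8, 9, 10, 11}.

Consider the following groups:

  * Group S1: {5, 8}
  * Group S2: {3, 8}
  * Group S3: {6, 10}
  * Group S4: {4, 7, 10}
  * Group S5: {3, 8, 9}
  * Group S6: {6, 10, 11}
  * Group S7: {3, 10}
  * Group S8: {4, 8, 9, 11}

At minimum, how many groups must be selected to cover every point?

S1, S4, S5, and S6 cover everything between them: the union {3, 4, 5, 6, 7, 8, 9, 10, 11} is all of U.
Only S1 contains 5, so S1 is forced; the remaining 7 points need at least 3 more groups (each remaining group adds at most 3) — so at least 4 groups are needed, and 4 is optimal.

4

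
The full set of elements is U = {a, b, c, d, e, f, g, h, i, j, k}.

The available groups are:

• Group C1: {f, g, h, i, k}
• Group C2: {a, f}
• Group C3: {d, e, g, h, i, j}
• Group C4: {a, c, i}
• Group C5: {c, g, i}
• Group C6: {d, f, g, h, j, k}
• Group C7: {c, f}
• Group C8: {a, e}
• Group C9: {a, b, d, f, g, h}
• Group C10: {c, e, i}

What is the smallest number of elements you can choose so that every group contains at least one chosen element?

3

Take T = {e, f, i}. Each listed group contains at least one of these, so T is a hitting set of size 3.
No choice of 2 elements meets every group, so 3 is the minimum.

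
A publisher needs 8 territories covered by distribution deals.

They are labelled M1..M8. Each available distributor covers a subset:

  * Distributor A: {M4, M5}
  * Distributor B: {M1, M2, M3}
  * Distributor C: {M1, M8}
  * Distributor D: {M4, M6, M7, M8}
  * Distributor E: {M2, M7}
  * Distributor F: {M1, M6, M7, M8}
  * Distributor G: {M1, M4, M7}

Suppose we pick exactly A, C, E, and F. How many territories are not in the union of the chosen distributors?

1

Union of A, C, E, F = {M1, M2, M4, M5, M6, M7, M8}.
Not covered: M3 — 1 territory.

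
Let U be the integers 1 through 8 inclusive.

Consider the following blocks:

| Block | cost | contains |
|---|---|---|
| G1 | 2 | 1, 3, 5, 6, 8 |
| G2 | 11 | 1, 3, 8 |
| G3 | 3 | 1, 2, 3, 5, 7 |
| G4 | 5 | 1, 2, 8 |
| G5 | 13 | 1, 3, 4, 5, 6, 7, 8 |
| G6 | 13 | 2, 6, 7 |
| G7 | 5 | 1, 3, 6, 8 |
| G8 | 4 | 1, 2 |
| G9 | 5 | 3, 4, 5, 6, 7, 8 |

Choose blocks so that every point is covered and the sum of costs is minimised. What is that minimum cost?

G3, G9 together cover every point (G3 ∪ G9 = {1, 2, 3, 4, 5, 6, 7, 8}); total cost 3 + 5 = 8.
The greedy pick G1, G3, G9 costs 10; no covering selection beats 8.

8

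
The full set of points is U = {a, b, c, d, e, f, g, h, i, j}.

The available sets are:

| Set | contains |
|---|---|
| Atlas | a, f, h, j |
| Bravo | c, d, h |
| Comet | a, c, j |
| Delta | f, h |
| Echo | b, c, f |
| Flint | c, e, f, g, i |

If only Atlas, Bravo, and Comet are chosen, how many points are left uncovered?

4

Union of Atlas, Bravo, Comet = {a, c, d, f, h, j}.
Not covered: b, e, g, i — 4 points.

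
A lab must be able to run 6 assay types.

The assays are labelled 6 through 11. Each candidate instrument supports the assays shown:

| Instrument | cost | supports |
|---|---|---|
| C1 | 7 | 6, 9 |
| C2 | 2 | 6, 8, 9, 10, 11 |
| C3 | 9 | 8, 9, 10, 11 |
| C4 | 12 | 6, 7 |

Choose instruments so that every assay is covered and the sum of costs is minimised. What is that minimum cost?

C2, C4 together cover every assay (C2 ∪ C4 = {6, 7, 8, 9, 10, 11}); total cost 2 + 12 = 14.
No covering selection has total cost below 14.

14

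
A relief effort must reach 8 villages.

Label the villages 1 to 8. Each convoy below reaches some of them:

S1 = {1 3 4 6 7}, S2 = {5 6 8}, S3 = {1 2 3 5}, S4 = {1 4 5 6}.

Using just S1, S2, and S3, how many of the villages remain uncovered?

0

Union of S1, S2, S3 = {1, 2, 3, 4, 5, 6, 7, 8} — that's every village, so 0 are uncovered.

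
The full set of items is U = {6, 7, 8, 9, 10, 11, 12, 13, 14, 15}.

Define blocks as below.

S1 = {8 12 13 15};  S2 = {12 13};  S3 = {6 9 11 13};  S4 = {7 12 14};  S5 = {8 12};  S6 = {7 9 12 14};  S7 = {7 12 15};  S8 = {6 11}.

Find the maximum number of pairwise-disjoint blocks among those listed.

S6, S8 are pairwise disjoint (S6={7,9,12,14}; S8={6,11}).
Every remaining block overlaps one of these, and no 3 of the listed blocks are pairwise disjoint, so 2 is the maximum.

2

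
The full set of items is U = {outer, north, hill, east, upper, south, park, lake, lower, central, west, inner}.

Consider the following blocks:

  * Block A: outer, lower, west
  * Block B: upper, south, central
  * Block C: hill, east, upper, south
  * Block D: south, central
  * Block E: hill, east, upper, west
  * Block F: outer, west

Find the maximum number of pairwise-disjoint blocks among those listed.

2

C, F are pairwise disjoint (C={hill,east,upper,south}; F={outer,west}).
Every remaining block overlaps one of these, and no 3 of the listed blocks are pairwise disjoint, so 2 is the maximum.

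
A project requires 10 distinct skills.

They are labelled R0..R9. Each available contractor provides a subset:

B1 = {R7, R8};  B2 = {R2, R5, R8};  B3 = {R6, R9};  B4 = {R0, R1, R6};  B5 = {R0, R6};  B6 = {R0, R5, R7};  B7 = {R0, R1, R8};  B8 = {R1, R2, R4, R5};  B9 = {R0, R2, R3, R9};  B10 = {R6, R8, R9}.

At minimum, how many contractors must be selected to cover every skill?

Take {B1, B8, B9, B10}. Their union is {R0, R1, R2, R3, R4, R5, R6, R7, R8, R9}, which is all 10 skills.
No 3 of the 10 contractors cover everything (all 120 combinations miss at least one skill), so 4 is optimal.

4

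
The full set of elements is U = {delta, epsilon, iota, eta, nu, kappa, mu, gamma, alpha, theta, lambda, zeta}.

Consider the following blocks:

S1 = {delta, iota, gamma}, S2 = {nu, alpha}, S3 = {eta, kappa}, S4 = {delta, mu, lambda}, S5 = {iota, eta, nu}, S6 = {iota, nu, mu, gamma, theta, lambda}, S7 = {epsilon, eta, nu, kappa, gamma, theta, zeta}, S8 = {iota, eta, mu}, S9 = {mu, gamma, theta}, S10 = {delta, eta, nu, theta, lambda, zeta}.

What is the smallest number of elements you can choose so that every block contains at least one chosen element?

H = {eta, mu, gamma, alpha} meets every block (each contains at least one member of H), and |H| = 4.
No choice of 3 elements meets every block, so 4 is the minimum.

4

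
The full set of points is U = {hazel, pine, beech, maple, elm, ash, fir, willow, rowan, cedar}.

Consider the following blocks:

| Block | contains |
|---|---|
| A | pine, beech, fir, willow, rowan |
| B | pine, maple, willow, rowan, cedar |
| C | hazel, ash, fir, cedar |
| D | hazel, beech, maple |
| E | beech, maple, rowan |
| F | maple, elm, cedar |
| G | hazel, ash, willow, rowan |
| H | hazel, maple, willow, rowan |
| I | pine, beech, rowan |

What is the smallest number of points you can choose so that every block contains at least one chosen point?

The 3 points {beech, willow, cedar} hit every block.
No choice of 2 points meets every block, so 3 is the minimum.

3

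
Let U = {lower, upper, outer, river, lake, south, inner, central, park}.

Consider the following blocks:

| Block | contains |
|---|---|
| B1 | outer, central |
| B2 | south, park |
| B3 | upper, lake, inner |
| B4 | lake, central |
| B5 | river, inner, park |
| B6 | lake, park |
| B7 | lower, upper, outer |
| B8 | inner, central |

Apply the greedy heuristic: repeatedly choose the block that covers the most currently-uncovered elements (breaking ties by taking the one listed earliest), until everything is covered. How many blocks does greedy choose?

Greedy: pick B3 (covers 3 new) → pick B1 (covers 2 new) → pick B2 (covers 2 new) → pick B5 (covers 1 new) → pick B7 (covers 1 new). Total picks: 5.
(The true minimum cover uses only 4 blocks, so greedy is not optimal here.)

5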